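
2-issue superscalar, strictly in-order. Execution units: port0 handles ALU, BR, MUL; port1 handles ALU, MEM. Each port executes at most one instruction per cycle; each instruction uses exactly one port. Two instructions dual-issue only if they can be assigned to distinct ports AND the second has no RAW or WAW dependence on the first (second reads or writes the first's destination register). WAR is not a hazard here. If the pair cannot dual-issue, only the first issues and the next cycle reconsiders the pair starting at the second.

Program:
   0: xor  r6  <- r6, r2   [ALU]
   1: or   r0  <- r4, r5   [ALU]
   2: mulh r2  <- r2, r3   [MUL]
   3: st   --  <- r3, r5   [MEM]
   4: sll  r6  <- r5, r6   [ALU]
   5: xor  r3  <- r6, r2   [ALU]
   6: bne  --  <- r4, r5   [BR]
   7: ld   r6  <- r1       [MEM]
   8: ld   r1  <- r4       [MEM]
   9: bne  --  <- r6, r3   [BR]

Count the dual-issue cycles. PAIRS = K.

t=0 i0/i1:xor.ALU+or.ALU ; dual
t=1 i2/i3:mulh.MUL+st.MEM ; dual
t=2 i4:sll.ALU ; RAW r6
t=3 i5/i6:xor.ALU+bne.BR ; dual
t=4 i7:ld.MEM ; no-port MEM/MEM
t=5 i8/i9:ld.MEM+bne.BR ; dual

PAIRS = 4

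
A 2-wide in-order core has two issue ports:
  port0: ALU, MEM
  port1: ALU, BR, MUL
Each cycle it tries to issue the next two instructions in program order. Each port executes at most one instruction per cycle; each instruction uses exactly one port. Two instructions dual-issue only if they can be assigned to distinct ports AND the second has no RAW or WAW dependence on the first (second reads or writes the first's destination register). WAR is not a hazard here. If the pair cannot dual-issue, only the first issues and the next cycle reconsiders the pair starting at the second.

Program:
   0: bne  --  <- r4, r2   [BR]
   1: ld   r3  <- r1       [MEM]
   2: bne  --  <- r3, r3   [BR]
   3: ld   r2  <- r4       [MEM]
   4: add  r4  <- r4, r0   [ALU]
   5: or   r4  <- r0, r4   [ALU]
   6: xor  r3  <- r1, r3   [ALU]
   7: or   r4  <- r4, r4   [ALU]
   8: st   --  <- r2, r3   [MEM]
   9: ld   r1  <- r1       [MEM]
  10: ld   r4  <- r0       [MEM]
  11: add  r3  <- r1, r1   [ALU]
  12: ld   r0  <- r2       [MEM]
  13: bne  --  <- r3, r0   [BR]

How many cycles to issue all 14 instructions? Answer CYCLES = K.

CYCLES = 9

t=0 i0&i1:bne.BR+ld.MEM ; 2-wide
t=1 i2&i3:bne.BR+ld.MEM ; 2-wide
t=2 i4:add.ALU ; RAW+WAW r4
t=3 i5&i6:or.ALU+xor.ALU ; 2-wide
t=4 i7&i8:or.ALU+st.MEM ; 2-wide
t=5 i9:ld.MEM ; no-port MEM/MEM
t=6 i10&i11:ld.MEM+add.ALU ; 2-wide
t=7 i12:ld.MEM ; RAW r0
t=8 i13:bne.BR ; tail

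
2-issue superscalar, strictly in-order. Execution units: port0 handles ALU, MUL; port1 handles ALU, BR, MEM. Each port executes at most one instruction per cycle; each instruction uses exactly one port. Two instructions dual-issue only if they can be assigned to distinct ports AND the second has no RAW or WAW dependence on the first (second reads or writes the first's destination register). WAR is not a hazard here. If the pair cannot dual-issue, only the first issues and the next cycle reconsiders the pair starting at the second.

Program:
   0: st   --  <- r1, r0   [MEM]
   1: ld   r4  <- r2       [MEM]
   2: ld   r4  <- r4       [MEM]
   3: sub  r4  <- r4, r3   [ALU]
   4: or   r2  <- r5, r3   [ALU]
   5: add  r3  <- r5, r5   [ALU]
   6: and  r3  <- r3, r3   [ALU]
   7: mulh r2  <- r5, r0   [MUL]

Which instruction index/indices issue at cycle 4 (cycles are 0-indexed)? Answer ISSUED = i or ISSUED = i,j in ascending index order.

ISSUED = 5

c0: i0 st  no-port MEM/MEM
c1: i1 ld  no-port MEM/MEM
c2: i2 ld  RAW+WAW r4
c3: i3&i4 sub;or  dual
c4: i5 add  RAW+WAW r3
c5: i6&i7 and;mulh  dual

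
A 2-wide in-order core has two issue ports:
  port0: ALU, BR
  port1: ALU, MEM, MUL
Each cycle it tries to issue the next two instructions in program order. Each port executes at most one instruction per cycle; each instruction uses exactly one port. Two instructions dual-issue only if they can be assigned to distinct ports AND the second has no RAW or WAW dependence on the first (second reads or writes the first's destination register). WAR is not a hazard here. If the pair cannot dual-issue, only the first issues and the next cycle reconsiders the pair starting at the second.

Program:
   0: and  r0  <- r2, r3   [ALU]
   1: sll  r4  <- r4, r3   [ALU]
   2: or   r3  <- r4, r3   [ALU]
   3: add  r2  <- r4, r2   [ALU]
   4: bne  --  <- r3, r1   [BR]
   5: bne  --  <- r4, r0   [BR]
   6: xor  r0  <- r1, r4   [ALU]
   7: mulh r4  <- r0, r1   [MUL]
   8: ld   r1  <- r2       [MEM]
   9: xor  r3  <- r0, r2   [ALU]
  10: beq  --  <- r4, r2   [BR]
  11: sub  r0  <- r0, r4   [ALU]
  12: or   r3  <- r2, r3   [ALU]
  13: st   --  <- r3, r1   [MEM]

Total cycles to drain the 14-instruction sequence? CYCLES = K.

CYCLES = 9

c0: i0/i1 and.ALU/sll.ALU  pair
c1: i2/i3 or.ALU/add.ALU  pair
c2: i4 bne.BR  no-port BR/BR
c3: i5/i6 bne.BR/xor.ALU  pair
c4: i7 mulh.MUL  no-port MUL/MEM
c5: i8/i9 ld.MEM/xor.ALU  pair
c6: i10/i11 beq.BR/sub.ALU  pair
c7: i12 or.ALU  RAW r3
c8: i13 st.MEM  tail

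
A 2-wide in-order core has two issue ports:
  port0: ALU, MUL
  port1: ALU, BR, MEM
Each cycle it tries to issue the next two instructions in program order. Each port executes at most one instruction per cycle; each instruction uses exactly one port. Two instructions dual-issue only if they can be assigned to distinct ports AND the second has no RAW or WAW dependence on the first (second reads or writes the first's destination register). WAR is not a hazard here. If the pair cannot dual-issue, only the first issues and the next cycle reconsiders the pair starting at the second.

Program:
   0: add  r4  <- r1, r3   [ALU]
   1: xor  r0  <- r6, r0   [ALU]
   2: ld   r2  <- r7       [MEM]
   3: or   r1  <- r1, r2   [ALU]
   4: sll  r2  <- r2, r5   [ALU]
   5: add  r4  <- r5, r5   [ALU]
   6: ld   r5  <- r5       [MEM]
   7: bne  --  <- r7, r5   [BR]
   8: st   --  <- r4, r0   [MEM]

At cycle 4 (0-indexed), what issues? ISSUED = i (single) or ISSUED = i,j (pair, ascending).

ISSUED = 7

0. add.ALU+xor.ALU @i0/i1  | 2-wide
1. ld.MEM @i2  | RAW r2
2. or.ALU+sll.ALU @i3/i4  | 2-wide
3. add.ALU+ld.MEM @i5/i6  | 2-wide
4. bne.BR @i7  | no-port BR/MEM
5. st.MEM @i8  | tail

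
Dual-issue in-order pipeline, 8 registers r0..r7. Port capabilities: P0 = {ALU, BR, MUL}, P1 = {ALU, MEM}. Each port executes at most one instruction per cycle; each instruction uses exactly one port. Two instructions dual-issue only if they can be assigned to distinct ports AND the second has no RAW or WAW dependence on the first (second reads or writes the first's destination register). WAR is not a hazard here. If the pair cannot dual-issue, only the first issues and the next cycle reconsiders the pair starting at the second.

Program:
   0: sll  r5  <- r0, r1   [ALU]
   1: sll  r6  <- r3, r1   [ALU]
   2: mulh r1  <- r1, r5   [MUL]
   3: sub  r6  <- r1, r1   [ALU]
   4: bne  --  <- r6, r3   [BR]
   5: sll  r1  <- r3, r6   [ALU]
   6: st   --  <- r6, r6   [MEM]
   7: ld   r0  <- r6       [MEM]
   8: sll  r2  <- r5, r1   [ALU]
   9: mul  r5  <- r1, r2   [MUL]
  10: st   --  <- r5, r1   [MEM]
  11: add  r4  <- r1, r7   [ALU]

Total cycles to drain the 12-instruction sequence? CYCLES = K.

CYCLES = 8

[0] i0/i1  sll.ALU;sll.ALU  -- 2-wide
[1] i2  mulh.MUL  -- RAW r1
[2] i3  sub.ALU  -- RAW r6
[3] i4/i5  bne.BR;sll.ALU  -- 2-wide
[4] i6  st.MEM  -- no-port MEM/MEM
[5] i7/i8  ld.MEM;sll.ALU  -- 2-wide
[6] i9  mul.MUL  -- RAW r5
[7] i10/i11  st.MEM;add.ALU  -- 2-wide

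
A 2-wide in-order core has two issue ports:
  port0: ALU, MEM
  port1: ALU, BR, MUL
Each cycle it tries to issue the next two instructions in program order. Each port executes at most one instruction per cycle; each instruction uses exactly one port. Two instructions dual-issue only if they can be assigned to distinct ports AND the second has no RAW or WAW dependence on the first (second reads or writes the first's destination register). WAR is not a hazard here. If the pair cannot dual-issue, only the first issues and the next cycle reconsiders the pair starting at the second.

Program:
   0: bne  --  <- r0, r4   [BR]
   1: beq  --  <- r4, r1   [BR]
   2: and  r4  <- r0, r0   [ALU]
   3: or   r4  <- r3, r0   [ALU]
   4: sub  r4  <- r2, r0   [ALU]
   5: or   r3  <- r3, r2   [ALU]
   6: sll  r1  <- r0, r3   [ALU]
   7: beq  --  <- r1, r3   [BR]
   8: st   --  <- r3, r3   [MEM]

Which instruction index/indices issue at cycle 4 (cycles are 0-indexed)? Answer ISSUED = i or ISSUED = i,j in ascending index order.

ISSUED = 6

  cy0 -> i0 (bne.BR) no-port BR/BR
  cy1 -> i1&i2 (beq.BR+and.ALU) dual
  cy2 -> i3 (or.ALU) WAW r4
  cy3 -> i4&i5 (sub.ALU+or.ALU) dual
  cy4 -> i6 (sll.ALU) RAW r1
  cy5 -> i7&i8 (beq.BR+st.MEM) dual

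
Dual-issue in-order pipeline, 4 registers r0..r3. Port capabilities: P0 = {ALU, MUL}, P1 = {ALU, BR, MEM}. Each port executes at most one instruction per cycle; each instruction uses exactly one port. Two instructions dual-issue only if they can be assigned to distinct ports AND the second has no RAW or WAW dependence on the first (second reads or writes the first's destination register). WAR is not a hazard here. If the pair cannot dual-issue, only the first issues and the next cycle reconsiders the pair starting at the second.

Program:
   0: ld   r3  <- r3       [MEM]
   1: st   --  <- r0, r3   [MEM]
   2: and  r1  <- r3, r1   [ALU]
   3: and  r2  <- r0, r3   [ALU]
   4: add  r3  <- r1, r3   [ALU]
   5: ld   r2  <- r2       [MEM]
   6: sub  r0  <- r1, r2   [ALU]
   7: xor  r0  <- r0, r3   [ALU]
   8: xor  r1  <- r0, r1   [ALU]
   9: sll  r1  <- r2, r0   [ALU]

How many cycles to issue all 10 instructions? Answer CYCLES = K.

0. ld @i0  | no-port MEM/MEM
1. st;and @i1/i2  | 2-wide
2. and;add @i3/i4  | 2-wide
3. ld @i5  | RAW r2
4. sub @i6  | RAW+WAW r0
5. xor @i7  | RAW r0
6. xor @i8  | WAW r1
7. sll @i9  | tail

CYCLES = 8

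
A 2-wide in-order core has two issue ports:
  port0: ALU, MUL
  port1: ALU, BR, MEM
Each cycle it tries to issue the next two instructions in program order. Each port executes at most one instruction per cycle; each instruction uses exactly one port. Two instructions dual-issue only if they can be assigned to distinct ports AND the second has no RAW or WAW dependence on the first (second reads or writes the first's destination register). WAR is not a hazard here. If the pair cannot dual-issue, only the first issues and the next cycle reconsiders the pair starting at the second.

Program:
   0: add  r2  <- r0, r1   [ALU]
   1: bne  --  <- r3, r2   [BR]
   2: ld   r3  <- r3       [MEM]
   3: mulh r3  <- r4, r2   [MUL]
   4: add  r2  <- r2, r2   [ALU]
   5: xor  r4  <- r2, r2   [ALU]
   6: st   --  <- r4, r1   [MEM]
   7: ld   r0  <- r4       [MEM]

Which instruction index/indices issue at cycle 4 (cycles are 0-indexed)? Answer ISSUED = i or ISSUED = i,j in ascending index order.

ISSUED = 5

[0] i0  add.ALU  -- RAW r2
[1] i1  bne.BR  -- no-port BR/MEM
[2] i2  ld.MEM  -- WAW r3
[3] i3/i4  mulh.MUL+add.ALU  -- 2-wide
[4] i5  xor.ALU  -- RAW r4
[5] i6  st.MEM  -- no-port MEM/MEM
[6] i7  ld.MEM  -- tail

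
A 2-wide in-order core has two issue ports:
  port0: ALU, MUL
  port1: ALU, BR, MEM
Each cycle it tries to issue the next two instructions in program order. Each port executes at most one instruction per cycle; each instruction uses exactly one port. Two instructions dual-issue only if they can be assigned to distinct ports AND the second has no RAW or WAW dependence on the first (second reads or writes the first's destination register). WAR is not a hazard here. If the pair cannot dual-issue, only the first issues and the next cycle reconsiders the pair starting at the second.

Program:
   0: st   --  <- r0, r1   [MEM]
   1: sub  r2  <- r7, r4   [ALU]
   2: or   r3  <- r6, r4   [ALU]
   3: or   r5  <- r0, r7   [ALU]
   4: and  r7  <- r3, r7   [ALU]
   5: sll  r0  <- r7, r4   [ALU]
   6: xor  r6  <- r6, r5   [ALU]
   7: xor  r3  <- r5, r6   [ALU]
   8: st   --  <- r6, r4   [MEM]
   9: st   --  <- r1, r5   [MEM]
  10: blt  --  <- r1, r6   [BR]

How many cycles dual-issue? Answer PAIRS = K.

PAIRS = 4

[0] i0,i1  st+sub  -- dual
[1] i2,i3  or+or  -- dual
[2] i4  and  -- RAW r7
[3] i5,i6  sll+xor  -- dual
[4] i7,i8  xor+st  -- dual
[5] i9  st  -- no-port MEM/BR
[6] i10  blt  -- tail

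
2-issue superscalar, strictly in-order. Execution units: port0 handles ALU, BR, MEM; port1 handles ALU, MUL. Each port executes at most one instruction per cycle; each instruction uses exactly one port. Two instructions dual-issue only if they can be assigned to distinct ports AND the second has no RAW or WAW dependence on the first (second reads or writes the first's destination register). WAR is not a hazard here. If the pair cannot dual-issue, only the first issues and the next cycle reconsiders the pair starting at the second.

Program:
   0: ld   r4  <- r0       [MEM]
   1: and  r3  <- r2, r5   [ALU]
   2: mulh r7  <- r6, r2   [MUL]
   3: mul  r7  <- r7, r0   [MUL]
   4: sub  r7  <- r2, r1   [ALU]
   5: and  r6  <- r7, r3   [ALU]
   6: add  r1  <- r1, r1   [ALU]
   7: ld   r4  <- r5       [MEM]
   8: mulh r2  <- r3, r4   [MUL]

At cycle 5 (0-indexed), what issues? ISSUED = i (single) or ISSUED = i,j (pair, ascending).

[0] i0,i1  ld.MEM/and.ALU  -- 2-wide
[1] i2  mulh.MUL  -- no-port MUL/MUL
[2] i3  mul.MUL  -- WAW r7
[3] i4  sub.ALU  -- RAW r7
[4] i5,i6  and.ALU/add.ALU  -- 2-wide
[5] i7  ld.MEM  -- RAW r4
[6] i8  mulh.MUL  -- tail

ISSUED = 7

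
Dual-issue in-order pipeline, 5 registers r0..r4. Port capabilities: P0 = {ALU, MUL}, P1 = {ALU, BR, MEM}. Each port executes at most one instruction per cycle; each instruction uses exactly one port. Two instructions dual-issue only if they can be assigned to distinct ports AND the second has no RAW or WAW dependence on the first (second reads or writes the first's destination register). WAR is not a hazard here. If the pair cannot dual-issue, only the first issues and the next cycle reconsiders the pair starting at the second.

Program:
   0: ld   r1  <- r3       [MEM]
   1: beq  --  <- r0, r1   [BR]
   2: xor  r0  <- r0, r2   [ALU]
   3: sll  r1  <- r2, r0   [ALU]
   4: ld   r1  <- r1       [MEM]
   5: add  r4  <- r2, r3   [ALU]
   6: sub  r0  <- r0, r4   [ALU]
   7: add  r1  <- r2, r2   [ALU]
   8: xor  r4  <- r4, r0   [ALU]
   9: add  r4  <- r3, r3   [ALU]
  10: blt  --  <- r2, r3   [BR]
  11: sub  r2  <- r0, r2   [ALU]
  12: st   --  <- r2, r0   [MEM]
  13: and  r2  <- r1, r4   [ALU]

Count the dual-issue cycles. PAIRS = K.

PAIRS = 5

t=0 i0:ld ; no-port MEM/BR
t=1 i1&i2:beq/xor ; dual
t=2 i3:sll ; RAW+WAW r1
t=3 i4&i5:ld/add ; dual
t=4 i6&i7:sub/add ; dual
t=5 i8:xor ; WAW r4
t=6 i9&i10:add/blt ; dual
t=7 i11:sub ; RAW r2
t=8 i12&i13:st/and ; dual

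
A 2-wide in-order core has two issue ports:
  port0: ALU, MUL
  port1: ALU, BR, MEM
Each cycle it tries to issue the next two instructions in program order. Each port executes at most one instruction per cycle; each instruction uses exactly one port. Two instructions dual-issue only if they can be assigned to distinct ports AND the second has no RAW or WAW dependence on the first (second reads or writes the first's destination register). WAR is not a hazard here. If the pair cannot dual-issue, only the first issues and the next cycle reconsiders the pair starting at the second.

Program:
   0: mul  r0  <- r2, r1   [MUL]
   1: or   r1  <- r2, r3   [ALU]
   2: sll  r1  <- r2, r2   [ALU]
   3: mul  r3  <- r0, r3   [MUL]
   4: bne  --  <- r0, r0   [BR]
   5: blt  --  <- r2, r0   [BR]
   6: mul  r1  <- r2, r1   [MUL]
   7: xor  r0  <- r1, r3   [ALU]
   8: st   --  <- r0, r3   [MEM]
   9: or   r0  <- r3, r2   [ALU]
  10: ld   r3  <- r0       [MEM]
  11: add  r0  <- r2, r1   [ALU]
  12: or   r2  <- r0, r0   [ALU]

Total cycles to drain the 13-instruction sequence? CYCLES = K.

CYCLES = 8

[0] i0&i1  mul.MUL;or.ALU  -- pair
[1] i2&i3  sll.ALU;mul.MUL  -- pair
[2] i4  bne.BR  -- no-port BR/BR
[3] i5&i6  blt.BR;mul.MUL  -- pair
[4] i7  xor.ALU  -- RAW r0
[5] i8&i9  st.MEM;or.ALU  -- pair
[6] i10&i11  ld.MEM;add.ALU  -- pair
[7] i12  or.ALU  -- tail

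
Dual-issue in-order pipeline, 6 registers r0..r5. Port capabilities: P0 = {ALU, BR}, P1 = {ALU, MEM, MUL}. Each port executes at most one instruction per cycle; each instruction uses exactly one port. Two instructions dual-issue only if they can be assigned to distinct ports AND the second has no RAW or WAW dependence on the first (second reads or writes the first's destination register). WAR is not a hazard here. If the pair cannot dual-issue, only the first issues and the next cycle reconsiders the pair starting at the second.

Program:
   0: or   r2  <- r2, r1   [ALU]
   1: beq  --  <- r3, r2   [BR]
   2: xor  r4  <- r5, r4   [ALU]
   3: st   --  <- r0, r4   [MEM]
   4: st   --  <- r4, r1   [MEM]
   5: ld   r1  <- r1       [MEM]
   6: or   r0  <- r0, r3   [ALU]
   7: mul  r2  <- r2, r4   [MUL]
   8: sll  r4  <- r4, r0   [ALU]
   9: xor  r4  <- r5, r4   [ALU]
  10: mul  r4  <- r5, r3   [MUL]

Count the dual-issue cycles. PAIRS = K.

PAIRS = 3

[0] i0  or  -- RAW r2
[1] i1/i2  beq xor  -- pair
[2] i3  st  -- no-port MEM/MEM
[3] i4  st  -- no-port MEM/MEM
[4] i5/i6  ld or  -- pair
[5] i7/i8  mul sll  -- pair
[6] i9  xor  -- WAW r4
[7] i10  mul  -- tail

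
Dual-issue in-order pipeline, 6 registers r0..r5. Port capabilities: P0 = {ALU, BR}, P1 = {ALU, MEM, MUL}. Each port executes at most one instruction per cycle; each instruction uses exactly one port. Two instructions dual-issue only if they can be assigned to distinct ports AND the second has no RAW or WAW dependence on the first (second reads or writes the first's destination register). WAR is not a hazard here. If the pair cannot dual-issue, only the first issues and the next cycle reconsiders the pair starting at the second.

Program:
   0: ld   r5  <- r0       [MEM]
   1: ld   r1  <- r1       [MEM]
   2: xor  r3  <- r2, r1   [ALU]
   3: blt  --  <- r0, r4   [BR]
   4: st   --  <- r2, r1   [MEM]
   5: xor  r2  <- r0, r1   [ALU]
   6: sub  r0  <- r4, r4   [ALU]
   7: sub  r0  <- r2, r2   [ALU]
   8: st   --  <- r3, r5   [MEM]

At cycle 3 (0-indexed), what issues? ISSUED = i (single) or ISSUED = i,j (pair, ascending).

[0] i0  ld  -- no-port MEM/MEM
[1] i1  ld  -- RAW r1
[2] i2/i3  xor/blt  -- dual
[3] i4/i5  st/xor  -- dual
[4] i6  sub  -- WAW r0
[5] i7/i8  sub/st  -- dual

ISSUED = 4,5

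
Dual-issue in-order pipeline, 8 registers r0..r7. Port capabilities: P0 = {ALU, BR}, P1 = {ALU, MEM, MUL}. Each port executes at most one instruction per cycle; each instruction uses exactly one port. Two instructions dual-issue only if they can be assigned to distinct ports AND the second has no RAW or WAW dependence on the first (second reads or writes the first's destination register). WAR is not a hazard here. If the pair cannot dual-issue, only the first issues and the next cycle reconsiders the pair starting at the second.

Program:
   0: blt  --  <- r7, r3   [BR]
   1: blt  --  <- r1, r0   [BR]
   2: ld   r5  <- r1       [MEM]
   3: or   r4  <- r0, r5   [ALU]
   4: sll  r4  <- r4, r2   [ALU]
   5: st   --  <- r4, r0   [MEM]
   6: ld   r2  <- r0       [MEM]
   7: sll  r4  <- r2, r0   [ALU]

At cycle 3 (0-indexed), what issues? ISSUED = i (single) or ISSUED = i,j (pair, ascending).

0. blt.BR @i0  | no-port BR/BR
1. blt.BR ld.MEM @i1&i2  | 2-wide
2. or.ALU @i3  | RAW+WAW r4
3. sll.ALU @i4  | RAW r4
4. st.MEM @i5  | no-port MEM/MEM
5. ld.MEM @i6  | RAW r2
6. sll.ALU @i7  | tail

ISSUED = 4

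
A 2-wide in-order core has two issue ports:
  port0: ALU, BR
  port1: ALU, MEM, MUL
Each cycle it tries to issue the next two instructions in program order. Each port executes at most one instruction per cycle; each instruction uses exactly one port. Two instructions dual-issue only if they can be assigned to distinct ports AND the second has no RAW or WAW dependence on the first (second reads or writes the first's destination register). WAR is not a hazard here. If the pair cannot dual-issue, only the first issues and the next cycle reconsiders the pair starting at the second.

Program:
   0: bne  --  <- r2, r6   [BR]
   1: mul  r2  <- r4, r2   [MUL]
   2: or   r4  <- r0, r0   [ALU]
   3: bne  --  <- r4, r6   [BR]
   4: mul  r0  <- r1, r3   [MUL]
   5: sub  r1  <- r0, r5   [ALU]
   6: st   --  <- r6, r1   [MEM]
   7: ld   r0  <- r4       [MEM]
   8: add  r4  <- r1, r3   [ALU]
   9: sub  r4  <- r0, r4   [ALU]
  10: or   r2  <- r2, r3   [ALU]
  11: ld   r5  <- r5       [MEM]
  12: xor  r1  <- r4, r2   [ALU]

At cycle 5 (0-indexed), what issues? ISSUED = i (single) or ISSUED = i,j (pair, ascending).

ISSUED = 7,8

c0: i0&i1 bne.BR mul.MUL  2-wide
c1: i2 or.ALU  RAW r4
c2: i3&i4 bne.BR mul.MUL  2-wide
c3: i5 sub.ALU  RAW r1
c4: i6 st.MEM  no-port MEM/MEM
c5: i7&i8 ld.MEM add.ALU  2-wide
c6: i9&i10 sub.ALU or.ALU  2-wide
c7: i11&i12 ld.MEM xor.ALU  2-wide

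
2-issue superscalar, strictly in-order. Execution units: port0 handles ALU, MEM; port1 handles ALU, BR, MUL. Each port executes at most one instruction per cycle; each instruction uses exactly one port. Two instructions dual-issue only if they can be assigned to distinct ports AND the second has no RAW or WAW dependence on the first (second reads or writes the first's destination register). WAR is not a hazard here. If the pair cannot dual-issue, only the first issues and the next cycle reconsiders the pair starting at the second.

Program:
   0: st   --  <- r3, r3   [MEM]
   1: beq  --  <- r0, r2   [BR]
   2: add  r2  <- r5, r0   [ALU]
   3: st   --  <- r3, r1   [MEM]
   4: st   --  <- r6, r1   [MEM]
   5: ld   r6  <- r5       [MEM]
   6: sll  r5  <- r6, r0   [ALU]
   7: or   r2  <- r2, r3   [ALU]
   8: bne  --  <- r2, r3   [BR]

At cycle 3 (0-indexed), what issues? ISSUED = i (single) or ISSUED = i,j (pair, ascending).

ISSUED = 5

t=0 i0&i1:st.MEM/beq.BR ; dual
t=1 i2&i3:add.ALU/st.MEM ; dual
t=2 i4:st.MEM ; no-port MEM/MEM
t=3 i5:ld.MEM ; RAW r6
t=4 i6&i7:sll.ALU/or.ALU ; dual
t=5 i8:bne.BR ; tail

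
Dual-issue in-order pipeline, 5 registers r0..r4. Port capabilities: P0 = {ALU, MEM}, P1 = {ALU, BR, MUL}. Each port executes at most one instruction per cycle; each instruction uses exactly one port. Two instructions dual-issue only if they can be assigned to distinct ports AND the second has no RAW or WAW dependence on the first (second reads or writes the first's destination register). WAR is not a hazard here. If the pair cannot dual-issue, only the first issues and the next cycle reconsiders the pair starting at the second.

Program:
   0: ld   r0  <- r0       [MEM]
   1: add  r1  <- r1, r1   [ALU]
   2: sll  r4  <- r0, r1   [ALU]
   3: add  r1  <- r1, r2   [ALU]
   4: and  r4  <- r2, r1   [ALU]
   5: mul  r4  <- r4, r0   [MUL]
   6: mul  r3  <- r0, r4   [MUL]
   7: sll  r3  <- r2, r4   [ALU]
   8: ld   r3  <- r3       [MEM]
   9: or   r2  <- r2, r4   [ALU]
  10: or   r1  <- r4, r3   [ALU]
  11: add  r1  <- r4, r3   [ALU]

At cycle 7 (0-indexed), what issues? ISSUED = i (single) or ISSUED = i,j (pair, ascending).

ISSUED = 10

c0: i0&i1 ld;add  2-wide
c1: i2&i3 sll;add  2-wide
c2: i4 and  RAW+WAW r4
c3: i5 mul  no-port MUL/MUL
c4: i6 mul  WAW r3
c5: i7 sll  RAW+WAW r3
c6: i8&i9 ld;or  2-wide
c7: i10 or  WAW r1
c8: i11 add  tail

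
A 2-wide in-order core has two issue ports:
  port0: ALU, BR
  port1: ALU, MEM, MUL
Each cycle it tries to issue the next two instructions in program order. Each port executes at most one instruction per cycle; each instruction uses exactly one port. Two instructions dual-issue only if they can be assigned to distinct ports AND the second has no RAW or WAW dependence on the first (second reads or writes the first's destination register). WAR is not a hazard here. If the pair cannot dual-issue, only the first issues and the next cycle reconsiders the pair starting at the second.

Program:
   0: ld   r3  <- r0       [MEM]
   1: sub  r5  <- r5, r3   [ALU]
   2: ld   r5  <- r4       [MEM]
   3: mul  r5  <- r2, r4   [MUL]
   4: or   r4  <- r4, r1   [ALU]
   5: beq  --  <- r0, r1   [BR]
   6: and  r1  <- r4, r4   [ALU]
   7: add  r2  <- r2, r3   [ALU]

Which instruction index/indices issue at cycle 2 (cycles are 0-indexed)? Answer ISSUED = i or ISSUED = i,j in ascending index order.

0. ld @i0  | RAW r3
1. sub @i1  | WAW r5
2. ld @i2  | no-port MEM/MUL
3. mul or @i3&i4  | pair
4. beq and @i5&i6  | pair
5. add @i7  | tail

ISSUED = 2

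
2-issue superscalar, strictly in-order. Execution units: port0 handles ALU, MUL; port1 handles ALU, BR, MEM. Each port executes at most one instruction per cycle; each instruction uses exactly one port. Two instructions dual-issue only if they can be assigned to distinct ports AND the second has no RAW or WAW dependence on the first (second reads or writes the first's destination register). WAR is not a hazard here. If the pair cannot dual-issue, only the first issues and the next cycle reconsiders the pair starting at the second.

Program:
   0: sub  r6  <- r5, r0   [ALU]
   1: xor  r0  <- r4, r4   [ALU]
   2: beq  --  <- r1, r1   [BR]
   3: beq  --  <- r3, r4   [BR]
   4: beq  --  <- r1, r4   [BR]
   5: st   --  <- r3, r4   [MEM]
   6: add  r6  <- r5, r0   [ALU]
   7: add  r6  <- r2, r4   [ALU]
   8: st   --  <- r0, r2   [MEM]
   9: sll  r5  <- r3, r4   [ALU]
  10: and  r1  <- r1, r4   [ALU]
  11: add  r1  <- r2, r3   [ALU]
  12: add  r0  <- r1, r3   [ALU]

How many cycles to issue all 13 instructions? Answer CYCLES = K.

c0: i0+i1 sub+xor  2-wide
c1: i2 beq  no-port BR/BR
c2: i3 beq  no-port BR/BR
c3: i4 beq  no-port BR/MEM
c4: i5+i6 st+add  2-wide
c5: i7+i8 add+st  2-wide
c6: i9+i10 sll+and  2-wide
c7: i11 add  RAW r1
c8: i12 add  tail

CYCLES = 9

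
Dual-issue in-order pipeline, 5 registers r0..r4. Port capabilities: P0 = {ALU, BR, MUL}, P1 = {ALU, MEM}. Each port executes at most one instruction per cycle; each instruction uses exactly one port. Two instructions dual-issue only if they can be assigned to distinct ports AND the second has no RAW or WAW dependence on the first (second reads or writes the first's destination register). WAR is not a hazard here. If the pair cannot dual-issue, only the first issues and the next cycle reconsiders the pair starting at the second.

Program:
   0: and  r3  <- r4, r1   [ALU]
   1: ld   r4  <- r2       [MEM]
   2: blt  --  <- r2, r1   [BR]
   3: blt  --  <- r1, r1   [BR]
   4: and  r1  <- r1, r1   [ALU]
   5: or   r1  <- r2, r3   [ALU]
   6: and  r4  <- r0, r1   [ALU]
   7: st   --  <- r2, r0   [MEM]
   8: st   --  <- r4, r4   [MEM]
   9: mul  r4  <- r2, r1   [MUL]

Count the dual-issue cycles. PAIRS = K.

#0 head=0: and.ALU/ld.MEM i0/i1 pair
#1 head=2: blt.BR i2 no-port BR/BR
#2 head=3: blt.BR/and.ALU i3/i4 pair
#3 head=5: or.ALU i5 RAW r1
#4 head=6: and.ALU/st.MEM i6/i7 pair
#5 head=8: st.MEM/mul.MUL i8/i9 pair

PAIRS = 4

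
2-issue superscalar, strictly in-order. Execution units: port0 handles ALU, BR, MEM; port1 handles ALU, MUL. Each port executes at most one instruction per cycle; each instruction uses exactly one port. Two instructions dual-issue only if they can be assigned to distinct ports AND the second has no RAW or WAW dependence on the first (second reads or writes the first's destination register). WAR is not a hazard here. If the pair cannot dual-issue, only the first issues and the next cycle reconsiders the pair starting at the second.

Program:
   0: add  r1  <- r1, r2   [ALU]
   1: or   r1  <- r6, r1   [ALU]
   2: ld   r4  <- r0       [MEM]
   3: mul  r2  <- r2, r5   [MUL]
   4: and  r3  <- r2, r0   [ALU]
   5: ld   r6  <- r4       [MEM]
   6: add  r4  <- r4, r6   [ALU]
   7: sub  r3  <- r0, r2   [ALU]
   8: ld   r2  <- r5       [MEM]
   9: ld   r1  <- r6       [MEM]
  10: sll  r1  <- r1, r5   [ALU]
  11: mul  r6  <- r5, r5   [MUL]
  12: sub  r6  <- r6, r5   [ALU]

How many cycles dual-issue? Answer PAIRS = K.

PAIRS = 4

  cy0 -> i0 (add.ALU) RAW+WAW r1
  cy1 -> i1&i2 (or.ALU+ld.MEM) 2-wide
  cy2 -> i3 (mul.MUL) RAW r2
  cy3 -> i4&i5 (and.ALU+ld.MEM) 2-wide
  cy4 -> i6&i7 (add.ALU+sub.ALU) 2-wide
  cy5 -> i8 (ld.MEM) no-port MEM/MEM
  cy6 -> i9 (ld.MEM) RAW+WAW r1
  cy7 -> i10&i11 (sll.ALU+mul.MUL) 2-wide
  cy8 -> i12 (sub.ALU) tail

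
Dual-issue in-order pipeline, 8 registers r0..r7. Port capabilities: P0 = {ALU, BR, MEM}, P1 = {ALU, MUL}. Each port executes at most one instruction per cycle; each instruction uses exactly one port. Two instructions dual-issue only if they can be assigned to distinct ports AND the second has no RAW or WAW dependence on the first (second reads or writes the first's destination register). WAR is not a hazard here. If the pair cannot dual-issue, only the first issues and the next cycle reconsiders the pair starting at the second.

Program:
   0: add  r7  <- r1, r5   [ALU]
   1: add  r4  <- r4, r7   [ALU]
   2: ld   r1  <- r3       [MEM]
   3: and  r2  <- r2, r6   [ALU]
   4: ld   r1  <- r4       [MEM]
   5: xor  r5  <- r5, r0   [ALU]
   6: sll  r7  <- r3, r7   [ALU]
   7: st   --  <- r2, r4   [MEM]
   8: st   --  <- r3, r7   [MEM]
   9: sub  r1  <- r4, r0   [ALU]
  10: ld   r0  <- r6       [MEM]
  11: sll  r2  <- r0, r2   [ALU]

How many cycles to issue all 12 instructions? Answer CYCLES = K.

#0 head=0: add i0 RAW r7
#1 head=1: add;ld i1+i2 2-wide
#2 head=3: and;ld i3+i4 2-wide
#3 head=5: xor;sll i5+i6 2-wide
#4 head=7: st i7 no-port MEM/MEM
#5 head=8: st;sub i8+i9 2-wide
#6 head=10: ld i10 RAW r0
#7 head=11: sll i11 tail

CYCLES = 8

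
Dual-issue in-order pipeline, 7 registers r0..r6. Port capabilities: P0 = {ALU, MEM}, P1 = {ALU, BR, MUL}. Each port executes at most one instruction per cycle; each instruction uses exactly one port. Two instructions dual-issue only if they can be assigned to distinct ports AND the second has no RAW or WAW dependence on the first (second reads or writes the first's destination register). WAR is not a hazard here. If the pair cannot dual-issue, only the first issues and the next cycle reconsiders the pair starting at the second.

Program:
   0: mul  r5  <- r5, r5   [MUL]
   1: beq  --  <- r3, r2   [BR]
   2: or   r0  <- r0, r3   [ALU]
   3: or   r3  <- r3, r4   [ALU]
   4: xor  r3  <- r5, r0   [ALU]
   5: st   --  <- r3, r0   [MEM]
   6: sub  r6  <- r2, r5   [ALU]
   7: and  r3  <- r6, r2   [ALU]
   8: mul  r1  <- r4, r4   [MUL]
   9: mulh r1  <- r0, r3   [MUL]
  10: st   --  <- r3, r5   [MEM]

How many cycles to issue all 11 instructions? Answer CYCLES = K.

c0: i0 mul.MUL  no-port MUL/BR
c1: i1,i2 beq.BR+or.ALU  pair
c2: i3 or.ALU  WAW r3
c3: i4 xor.ALU  RAW r3
c4: i5,i6 st.MEM+sub.ALU  pair
c5: i7,i8 and.ALU+mul.MUL  pair
c6: i9,i10 mulh.MUL+st.MEM  pair

CYCLES = 7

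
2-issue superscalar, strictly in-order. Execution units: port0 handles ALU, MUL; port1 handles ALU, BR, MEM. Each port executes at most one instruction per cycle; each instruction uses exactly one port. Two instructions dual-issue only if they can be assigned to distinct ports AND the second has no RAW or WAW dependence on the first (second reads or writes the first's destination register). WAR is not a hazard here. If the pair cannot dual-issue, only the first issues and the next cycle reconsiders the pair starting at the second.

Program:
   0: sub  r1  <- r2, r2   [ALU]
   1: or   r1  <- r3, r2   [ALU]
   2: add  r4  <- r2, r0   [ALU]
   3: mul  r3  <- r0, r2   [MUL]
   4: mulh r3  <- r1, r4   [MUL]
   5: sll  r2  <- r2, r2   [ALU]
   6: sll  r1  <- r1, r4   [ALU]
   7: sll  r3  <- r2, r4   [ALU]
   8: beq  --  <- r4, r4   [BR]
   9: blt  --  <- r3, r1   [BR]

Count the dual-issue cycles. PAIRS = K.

0. sub @i0  | WAW r1
1. or+add @i1/i2  | pair
2. mul @i3  | no-port MUL/MUL
3. mulh+sll @i4/i5  | pair
4. sll+sll @i6/i7  | pair
5. beq @i8  | no-port BR/BR
6. blt @i9  | tail

PAIRS = 3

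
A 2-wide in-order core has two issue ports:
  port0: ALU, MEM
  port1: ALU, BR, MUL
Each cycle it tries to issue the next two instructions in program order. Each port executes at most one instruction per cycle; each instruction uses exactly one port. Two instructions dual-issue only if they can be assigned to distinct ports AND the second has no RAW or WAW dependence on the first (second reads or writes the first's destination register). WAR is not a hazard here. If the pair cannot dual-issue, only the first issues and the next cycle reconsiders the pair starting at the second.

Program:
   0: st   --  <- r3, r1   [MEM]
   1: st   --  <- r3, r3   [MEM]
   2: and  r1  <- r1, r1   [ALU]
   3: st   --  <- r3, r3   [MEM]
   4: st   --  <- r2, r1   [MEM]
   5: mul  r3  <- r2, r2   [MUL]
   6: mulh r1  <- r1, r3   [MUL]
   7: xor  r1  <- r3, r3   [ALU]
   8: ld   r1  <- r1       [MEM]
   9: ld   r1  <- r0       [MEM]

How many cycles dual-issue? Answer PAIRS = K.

[0] i0  st  -- no-port MEM/MEM
[1] i1/i2  st and  -- dual
[2] i3  st  -- no-port MEM/MEM
[3] i4/i5  st mul  -- dual
[4] i6  mulh  -- WAW r1
[5] i7  xor  -- RAW+WAW r1
[6] i8  ld  -- no-port MEM/MEM
[7] i9  ld  -- tail

PAIRS = 2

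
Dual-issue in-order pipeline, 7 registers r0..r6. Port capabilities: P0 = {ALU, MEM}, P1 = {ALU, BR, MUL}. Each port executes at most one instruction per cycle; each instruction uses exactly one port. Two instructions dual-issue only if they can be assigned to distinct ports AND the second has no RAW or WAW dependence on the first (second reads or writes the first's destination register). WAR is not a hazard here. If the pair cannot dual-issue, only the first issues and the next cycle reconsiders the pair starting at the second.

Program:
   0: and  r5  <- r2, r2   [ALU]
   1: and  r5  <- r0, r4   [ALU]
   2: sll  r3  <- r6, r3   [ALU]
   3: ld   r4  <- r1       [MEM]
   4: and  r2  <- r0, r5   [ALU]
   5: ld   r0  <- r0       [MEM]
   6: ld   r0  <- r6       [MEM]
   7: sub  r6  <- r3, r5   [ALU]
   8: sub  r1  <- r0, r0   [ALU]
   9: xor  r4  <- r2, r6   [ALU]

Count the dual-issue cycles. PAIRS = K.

PAIRS = 4

#0 head=0: and.ALU i0 WAW r5
#1 head=1: and.ALU/sll.ALU i1,i2 pair
#2 head=3: ld.MEM/and.ALU i3,i4 pair
#3 head=5: ld.MEM i5 no-port MEM/MEM
#4 head=6: ld.MEM/sub.ALU i6,i7 pair
#5 head=8: sub.ALU/xor.ALU i8,i9 pair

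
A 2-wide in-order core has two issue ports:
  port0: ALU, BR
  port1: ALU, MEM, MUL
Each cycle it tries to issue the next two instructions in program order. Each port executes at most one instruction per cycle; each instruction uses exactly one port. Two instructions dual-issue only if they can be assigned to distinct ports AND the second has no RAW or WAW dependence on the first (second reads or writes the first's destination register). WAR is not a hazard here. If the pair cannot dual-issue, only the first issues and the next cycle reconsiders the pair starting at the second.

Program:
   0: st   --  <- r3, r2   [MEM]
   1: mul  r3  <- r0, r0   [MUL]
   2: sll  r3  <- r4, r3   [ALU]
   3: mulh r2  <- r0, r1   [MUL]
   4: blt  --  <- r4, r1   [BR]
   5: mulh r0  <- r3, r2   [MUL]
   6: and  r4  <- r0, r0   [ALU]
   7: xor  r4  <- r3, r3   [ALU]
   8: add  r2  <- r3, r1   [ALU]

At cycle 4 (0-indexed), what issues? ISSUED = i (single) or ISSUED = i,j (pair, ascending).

ISSUED = 6

#0 head=0: st.MEM i0 no-port MEM/MUL
#1 head=1: mul.MUL i1 RAW+WAW r3
#2 head=2: sll.ALU/mulh.MUL i2/i3 dual
#3 head=4: blt.BR/mulh.MUL i4/i5 dual
#4 head=6: and.ALU i6 WAW r4
#5 head=7: xor.ALU/add.ALU i7/i8 dual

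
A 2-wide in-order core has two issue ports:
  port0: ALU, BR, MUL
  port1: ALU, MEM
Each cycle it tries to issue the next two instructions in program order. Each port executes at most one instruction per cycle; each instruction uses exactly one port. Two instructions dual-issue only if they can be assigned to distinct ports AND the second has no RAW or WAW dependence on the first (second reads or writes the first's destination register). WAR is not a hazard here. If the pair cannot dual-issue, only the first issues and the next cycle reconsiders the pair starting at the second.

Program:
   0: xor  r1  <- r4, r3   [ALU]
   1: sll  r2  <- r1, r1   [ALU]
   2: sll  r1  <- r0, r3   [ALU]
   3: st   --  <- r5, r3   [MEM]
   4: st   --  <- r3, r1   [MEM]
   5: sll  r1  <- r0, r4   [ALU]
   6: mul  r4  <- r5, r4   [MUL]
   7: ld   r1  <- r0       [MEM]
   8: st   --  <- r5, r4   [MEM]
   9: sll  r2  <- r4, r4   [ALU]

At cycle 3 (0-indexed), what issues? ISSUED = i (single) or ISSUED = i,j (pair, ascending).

#0 head=0: xor.ALU i0 RAW r1
#1 head=1: sll.ALU sll.ALU i1/i2 dual
#2 head=3: st.MEM i3 no-port MEM/MEM
#3 head=4: st.MEM sll.ALU i4/i5 dual
#4 head=6: mul.MUL ld.MEM i6/i7 dual
#5 head=8: st.MEM sll.ALU i8/i9 dual

ISSUED = 4,5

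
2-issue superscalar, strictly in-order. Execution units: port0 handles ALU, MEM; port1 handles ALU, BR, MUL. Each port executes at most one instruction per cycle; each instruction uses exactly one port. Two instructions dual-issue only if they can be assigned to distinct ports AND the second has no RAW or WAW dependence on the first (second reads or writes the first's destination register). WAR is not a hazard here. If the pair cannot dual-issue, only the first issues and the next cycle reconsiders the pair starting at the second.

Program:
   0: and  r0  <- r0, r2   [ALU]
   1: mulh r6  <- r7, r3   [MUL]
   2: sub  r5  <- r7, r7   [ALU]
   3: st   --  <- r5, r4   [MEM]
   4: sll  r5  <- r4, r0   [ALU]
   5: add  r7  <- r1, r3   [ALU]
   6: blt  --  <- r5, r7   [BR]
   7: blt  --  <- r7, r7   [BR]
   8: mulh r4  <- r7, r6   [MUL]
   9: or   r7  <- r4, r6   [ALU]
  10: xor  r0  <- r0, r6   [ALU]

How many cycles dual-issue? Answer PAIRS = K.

#0 head=0: and.ALU+mulh.MUL i0&i1 pair
#1 head=2: sub.ALU i2 RAW r5
#2 head=3: st.MEM+sll.ALU i3&i4 pair
#3 head=5: add.ALU i5 RAW r7
#4 head=6: blt.BR i6 no-port BR/BR
#5 head=7: blt.BR i7 no-port BR/MUL
#6 head=8: mulh.MUL i8 RAW r4
#7 head=9: or.ALU+xor.ALU i9&i10 pair

PAIRS = 3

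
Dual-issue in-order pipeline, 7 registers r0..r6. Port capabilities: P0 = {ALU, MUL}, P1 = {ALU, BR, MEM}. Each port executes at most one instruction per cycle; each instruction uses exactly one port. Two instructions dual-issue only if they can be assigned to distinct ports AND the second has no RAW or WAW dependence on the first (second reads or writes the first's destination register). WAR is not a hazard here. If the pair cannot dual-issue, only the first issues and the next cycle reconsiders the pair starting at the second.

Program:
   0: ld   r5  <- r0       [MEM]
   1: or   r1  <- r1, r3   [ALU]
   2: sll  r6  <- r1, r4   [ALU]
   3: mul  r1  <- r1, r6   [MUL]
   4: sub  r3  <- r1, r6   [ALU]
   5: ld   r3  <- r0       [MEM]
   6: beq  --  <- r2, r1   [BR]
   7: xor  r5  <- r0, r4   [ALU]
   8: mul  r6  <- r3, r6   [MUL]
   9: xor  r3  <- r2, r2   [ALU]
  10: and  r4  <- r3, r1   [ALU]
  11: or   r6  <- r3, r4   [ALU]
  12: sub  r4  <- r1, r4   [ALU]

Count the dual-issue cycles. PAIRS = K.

  cy0 -> i0&i1 (ld.MEM or.ALU) pair
  cy1 -> i2 (sll.ALU) RAW r6
  cy2 -> i3 (mul.MUL) RAW r1
  cy3 -> i4 (sub.ALU) WAW r3
  cy4 -> i5 (ld.MEM) no-port MEM/BR
  cy5 -> i6&i7 (beq.BR xor.ALU) pair
  cy6 -> i8&i9 (mul.MUL xor.ALU) pair
  cy7 -> i10 (and.ALU) RAW r4
  cy8 -> i11&i12 (or.ALU sub.ALU) pair

PAIRS = 4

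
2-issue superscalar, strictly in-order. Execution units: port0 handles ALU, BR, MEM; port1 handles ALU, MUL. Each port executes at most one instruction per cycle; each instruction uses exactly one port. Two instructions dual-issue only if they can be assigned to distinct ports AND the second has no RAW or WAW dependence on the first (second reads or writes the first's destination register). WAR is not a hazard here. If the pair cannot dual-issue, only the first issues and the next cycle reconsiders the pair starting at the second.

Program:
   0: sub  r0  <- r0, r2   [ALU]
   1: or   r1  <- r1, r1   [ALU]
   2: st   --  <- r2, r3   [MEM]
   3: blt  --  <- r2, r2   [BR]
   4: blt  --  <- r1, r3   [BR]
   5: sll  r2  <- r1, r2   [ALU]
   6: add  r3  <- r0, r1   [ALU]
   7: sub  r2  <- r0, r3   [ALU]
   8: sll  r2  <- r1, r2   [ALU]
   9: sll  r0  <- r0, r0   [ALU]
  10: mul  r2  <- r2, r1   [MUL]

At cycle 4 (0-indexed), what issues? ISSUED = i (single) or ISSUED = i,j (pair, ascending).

ISSUED = 6

0. sub.ALU/or.ALU @i0,i1  | dual
1. st.MEM @i2  | no-port MEM/BR
2. blt.BR @i3  | no-port BR/BR
3. blt.BR/sll.ALU @i4,i5  | dual
4. add.ALU @i6  | RAW r3
5. sub.ALU @i7  | RAW+WAW r2
6. sll.ALU/sll.ALU @i8,i9  | dual
7. mul.MUL @i10  | tail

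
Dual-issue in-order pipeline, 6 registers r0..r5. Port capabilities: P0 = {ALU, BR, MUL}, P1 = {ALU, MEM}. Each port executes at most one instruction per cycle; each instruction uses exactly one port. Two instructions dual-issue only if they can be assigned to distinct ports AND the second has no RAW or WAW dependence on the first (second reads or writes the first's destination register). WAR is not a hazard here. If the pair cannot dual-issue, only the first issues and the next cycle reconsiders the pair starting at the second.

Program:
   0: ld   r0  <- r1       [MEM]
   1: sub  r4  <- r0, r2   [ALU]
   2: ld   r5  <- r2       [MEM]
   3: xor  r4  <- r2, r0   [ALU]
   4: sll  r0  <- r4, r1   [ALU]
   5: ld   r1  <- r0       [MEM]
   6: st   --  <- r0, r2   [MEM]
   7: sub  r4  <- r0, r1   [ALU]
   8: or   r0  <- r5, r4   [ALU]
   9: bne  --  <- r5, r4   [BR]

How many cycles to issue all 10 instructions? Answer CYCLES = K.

CYCLES = 7

0. ld.MEM @i0  | RAW r0
1. sub.ALU+ld.MEM @i1+i2  | pair
2. xor.ALU @i3  | RAW r4
3. sll.ALU @i4  | RAW r0
4. ld.MEM @i5  | no-port MEM/MEM
5. st.MEM+sub.ALU @i6+i7  | pair
6. or.ALU+bne.BR @i8+i9  | pair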